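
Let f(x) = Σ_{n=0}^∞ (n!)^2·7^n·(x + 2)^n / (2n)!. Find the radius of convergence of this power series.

By the ratio test, |a_{n+1}/a_n| = (n+1)²/[(2n+1)·(2n+2)] · 7 → 7/4.
Convergence for |x + 2| · 7/4 < 1, i.e. |x + 2| < 4/7. So R = 4/7.

R = 4/7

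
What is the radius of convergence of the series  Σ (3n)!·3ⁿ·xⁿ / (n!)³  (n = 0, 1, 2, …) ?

R = 1/81

By the ratio test, |a_{n+1}/a_n| = (3n+1)·(3n+2)·(3n+3)/(n+1)³ · 3 → 81.
Convergence for |x| · 81 < 1, i.e. |x| < 1/81. So R = 1/81.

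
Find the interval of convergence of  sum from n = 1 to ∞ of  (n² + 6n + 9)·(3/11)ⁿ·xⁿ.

Apply the ratio test: |a_{n+1}| / |a_n| = [((n+1)² + 6(n+1) + 9)/(n² + 6n + 9)] · 3/11, which tends to 3/11 as n → ∞.
Hence the series converges for |x| < 1/(3/11) = 11/3, so the radius of convergence is 11/3.
When x = 11/3, the terms have absolute value of order n², which does not tend to 0, so the series diverges by the divergence test.
Endpoint x = -11/3: the terms have absolute value of order n², which does not tend to 0, so the series diverges by the divergence test.

(-11/3, 11/3)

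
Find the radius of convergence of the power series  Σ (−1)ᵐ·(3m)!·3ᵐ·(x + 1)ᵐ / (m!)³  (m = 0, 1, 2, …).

R = 1/81

Ratio test: |a_{m+1}/a_m| = (3m+1)·(3m+2)·(3m+3)/(m+1)³ · 3 → 81 as m → ∞.
The series converges when 81 · |x + 1| < 1, giving R = 1/81.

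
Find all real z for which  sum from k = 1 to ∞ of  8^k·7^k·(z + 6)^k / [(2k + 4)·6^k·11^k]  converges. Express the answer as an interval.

The ratio of consecutive coefficients is [(2k + 4)/(2(k+1) + 4)] · 8·7/(6·11) → 28/33.
Thus R = 1/(28/33) = 33/28.
At z = -135/28: the terms behave like c/k; limit comparison with the harmonic series gives divergence.
At z = -201/28: the terms alternate in sign and decrease monotonically to 0 in absolute value (size ~ c/k), so the alternating series test gives convergence.

[-201/28, -135/28)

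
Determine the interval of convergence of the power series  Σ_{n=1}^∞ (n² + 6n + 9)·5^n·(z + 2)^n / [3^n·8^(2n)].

Apply the ratio test: |a_{n+1}| / |a_n| = [((n+1)² + 6(n+1) + 9)/(n² + 6n + 9)] · 5/(3·64), which tends to 5/192 as n → ∞.
Convergence for |z + 2| · 5/192 < 1, i.e. |z + 2| < 192/5. So R = 192/5.
Check z = 182/5: the terms do not tend to 0, so the series diverges.
When z = -202/5, the terms do not tend to 0, so the series diverges.

(-202/5, 182/5)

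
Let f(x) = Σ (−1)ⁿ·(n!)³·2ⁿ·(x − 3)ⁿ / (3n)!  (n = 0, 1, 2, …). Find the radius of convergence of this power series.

Apply the ratio test: |a_{n+1}| / |a_n| = (n+1)³/[(3n+1)·(3n+2)·(3n+3)] · 2, which tends to 2/27 as n → ∞.
The series converges when 2/27 · |x − 3| < 1, giving R = 27/2.

R = 27/2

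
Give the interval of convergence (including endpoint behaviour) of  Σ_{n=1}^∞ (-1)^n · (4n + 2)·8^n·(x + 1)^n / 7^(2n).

(-57/8, 41/8)

The ratio of consecutive coefficients is [(4(n+1) + 2)/(4n + 2)] · 8/49 → 8/49.
Hence the series converges for |x + 1| < 1/(8/49) = 49/8, so the radius of convergence is 49/8.
At x = 41/8: the n-th term does not approach 0; divergence by the term test.
At x = -57/8: the n-th term does not approach 0; divergence by the term test.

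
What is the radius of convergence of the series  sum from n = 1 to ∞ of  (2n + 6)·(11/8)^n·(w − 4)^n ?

Ratio test: |a_{n+1}/a_n| = [(2(n+1) + 6)/(2n + 6)] · 11/8 → 11/8 as n → ∞.
The series converges when 11/8 · |w − 4| < 1, giving R = 8/11.

R = 8/11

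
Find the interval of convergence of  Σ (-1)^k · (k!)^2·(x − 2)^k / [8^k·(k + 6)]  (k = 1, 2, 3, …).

{2}

Apply the ratio test: |a_{k+1}| / |a_k| = (k+1)² · 1/8 · (k + 6)/((k+1) + 6), which tends to ∞ as k → ∞.
The ratio grows without bound, so the series diverges whenever (x − 2) ≠ 0; it converges only at x = 2. R = 0.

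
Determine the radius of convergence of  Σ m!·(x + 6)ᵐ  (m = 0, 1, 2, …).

Apply the ratio test: |a_{m+1}| / |a_m| = (m+1), which tends to ∞ as m → ∞.
The terms grow without bound for any (x + 6) ≠ 0, so R = 0 (convergence only at x = -6).

R = 0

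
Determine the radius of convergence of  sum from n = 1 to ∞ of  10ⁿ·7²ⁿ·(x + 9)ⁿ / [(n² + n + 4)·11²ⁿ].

R = 121/490

By the ratio test, |a_{n+1}/a_n| = [(n² + n + 4)/((n+1)² + (n+1) + 4)] · 10·49/121 → 490/121.
Thus R = 1/(490/121) = 121/490.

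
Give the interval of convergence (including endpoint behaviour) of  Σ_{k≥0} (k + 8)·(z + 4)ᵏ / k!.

(−∞, ∞)

By the ratio test, |a_{k+1}/a_k| = ((k+1) + 8)/(k + 8) · 1/(k+1) → 0.
Since the limit is 0 < 1 for every z, the series converges on all of ℝ and R = ∞.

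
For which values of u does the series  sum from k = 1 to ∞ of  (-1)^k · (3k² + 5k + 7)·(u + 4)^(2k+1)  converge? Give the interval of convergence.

(-5, -3)

By the ratio test, |a_{k+1}/a_k| = (3(k+1)² + 5(k+1) + 7)/(3k² + 5k + 7) → 1.
Writing y = (u + 4)², the series in y has radius 1, so |u + 4| < √(1) = 1 and R = 1.
At u = -3: the terms do not tend to 0, so the series diverges.
Check u = -5: the terms have absolute value of order k², which does not tend to 0, so the series diverges by the divergence test.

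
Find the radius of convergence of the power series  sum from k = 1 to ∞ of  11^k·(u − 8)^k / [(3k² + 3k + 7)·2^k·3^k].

R = 6/11

The ratio of consecutive coefficients is [(3k² + 3k + 7)/(3(k+1)² + 3(k+1) + 7)] · 11/(2·3) → 11/6.
Hence the series converges for |u − 8| < 1/(11/6) = 6/11, so the radius of convergence is 6/11.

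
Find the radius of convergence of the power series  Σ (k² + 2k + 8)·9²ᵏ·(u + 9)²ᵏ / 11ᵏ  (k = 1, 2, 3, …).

The ratio of consecutive coefficients is [((k+1)² + 2(k+1) + 8)/(k² + 2k + 8)] · 81/11 → 81/11.
Since the exponent of (u + 9) increases by 2 each term, convergence requires |u + 9|² < 11/81, hence R = √11/9.

R = √11/9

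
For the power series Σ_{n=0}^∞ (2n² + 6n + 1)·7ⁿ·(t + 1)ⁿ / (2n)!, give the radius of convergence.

R = ∞

Ratio test: |a_{n+1}/a_n| = (2(n+1)² + 6(n+1) + 1)/(2n² + 6n + 1) · 7 · 1/[(2n+1)·(2n+2)] → 0 as n → ∞.
Since the limit is 0 < 1 for every t, the series converges on all of ℝ and R = ∞.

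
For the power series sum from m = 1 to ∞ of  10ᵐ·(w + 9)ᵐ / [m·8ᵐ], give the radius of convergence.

By the ratio test, |a_{m+1}/a_m| = [m/(m+1)] · 10/8 → 5/4.
Convergence for |w + 9| · 5/4 < 1, i.e. |w + 9| < 4/5. So R = 4/5.

R = 4/5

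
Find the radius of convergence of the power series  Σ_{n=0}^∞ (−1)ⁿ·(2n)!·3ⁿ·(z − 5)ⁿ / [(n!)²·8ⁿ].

R = 2/3

Ratio test: |a_{n+1}/a_n| = (2n+1)·(2n+2)/(n+1)² · 3/8 → 3/2 as n → ∞.
Thus R = 1/(3/2) = 2/3.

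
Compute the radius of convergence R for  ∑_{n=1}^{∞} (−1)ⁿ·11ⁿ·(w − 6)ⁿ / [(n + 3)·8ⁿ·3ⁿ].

Ratio test: |a_{n+1}/a_n| = [(n + 3)/((n+1) + 3)] · 11/(8·3) → 11/24 as n → ∞.
The series converges when 11/24 · |w − 6| < 1, giving R = 24/11.

R = 24/11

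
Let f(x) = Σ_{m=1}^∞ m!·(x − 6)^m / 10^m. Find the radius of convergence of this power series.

R = 0

Apply the ratio test: |a_{m+1}| / |a_m| = (m+1) · 1/10, which tends to ∞ as m → ∞.
The ratio grows without bound, so the series diverges whenever (x − 6) ≠ 0; it converges only at x = 6. R = 0.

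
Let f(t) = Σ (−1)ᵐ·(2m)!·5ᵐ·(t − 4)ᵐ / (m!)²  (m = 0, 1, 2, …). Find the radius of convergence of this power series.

Apply the ratio test: |a_{m+1}| / |a_m| = (2m+1)·(2m+2)/(m+1)² · 5, which tends to 20 as m → ∞.
The series converges when 20 · |t − 4| < 1, giving R = 1/20.

R = 1/20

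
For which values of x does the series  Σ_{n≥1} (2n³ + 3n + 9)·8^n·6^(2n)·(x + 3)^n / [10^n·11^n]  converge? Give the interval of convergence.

(-487/144, -377/144)

The ratio of consecutive coefficients is [(2(n+1)³ + 3(n+1) + 9)/(2n³ + 3n + 9)] · 8·36/(10·11) → 144/55.
Thus R = 1/(144/55) = 55/144.
Endpoint x = -377/144: the terms do not tend to 0, so the series diverges.
Check x = -487/144: the n-th term does not approach 0; divergence by the term test.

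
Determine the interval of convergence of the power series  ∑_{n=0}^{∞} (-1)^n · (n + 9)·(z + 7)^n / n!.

(−∞, ∞)

Ratio test: |a_{n+1}/a_n| = ((n+1) + 9)/(n + 9) · 1/(n+1) → 0 as n → ∞.
The ratio tends to 0 regardless of z, hence R = ∞.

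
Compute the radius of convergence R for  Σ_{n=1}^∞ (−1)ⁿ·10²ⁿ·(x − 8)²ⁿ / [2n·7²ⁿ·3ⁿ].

R = 7√3/10

By the ratio test, |a_{n+1}/a_n| = [2n/2(n+1)] · 100/(49·3) → 100/147.
Writing y = (x − 8)², the series in y has radius 147/100, so |x − 8| < √(147/100) and R = 7√3/10.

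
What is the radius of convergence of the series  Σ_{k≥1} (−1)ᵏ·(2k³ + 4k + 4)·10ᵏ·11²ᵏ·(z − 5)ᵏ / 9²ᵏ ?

Ratio test: |a_{k+1}/a_k| = [(2(k+1)³ + 4(k+1) + 4)/(2k³ + 4k + 4)] · 10·121/81 → 1210/81 as k → ∞.
Convergence for |z − 5| · 1210/81 < 1, i.e. |z − 5| < 81/1210. So R = 81/1210.

R = 81/1210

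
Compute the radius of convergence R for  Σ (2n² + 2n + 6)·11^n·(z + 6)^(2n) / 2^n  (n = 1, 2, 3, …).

Apply the ratio test: |a_{n+1}| / |a_n| = [(2(n+1)² + 2(n+1) + 6)/(2n² + 2n + 6)] · 11/2, which tends to 11/2 as n → ∞.
Since the exponent of (z + 6) increases by 2 each term, convergence requires |z + 6|² < 2/11, hence R = √22/11.

R = √22/11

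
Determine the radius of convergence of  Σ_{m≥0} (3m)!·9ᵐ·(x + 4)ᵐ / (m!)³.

The ratio of consecutive coefficients is (3m+1)·(3m+2)·(3m+3)/(m+1)³ · 9 → 243.
Hence the series converges for |x + 4| < 1/(243) = 1/243, so the radius of convergence is 1/243.

R = 1/243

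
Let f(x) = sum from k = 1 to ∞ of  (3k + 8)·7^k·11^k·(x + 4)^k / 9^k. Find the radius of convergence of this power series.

By the ratio test, |a_{k+1}/a_k| = [(3(k+1) + 8)/(3k + 8)] · 7·11/9 → 77/9.
The series converges when 77/9 · |x + 4| < 1, giving R = 9/77.

R = 9/77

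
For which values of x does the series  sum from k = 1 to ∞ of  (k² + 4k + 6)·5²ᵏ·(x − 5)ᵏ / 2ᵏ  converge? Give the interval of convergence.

(123/25, 127/25)

By the ratio test, |a_{k+1}/a_k| = [((k+1)² + 4(k+1) + 6)/(k² + 4k + 6)] · 25/2 → 25/2.
The series converges when 25/2 · |x − 5| < 1, giving R = 2/25.
When x = 127/25, the terms have absolute value of order k², which does not tend to 0, so the series diverges by the divergence test.
Check x = 123/25: the terms have absolute value of order k², which does not tend to 0, so the series diverges by the divergence test.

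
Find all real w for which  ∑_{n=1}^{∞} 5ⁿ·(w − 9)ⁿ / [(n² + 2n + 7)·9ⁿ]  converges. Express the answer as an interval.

The ratio of consecutive coefficients is [(n² + 2n + 7)/((n+1)² + 2(n+1) + 7)] · 5/9 → 5/9.
Convergence for |w − 9| · 5/9 < 1, i.e. |w − 9| < 9/5. So R = 9/5.
When w = 54/5, the series is dominated by a constant times Σ 1/n², which converges (p = 2 > 1).
When w = 36/5, the terms are on the order of 1/n², so the series converges absolutely by comparison with the p-series (p = 2 > 1).

[36/5, 54/5]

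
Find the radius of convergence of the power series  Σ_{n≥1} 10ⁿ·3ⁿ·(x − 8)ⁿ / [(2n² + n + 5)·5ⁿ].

Ratio test: |a_{n+1}/a_n| = [(2n² + n + 5)/(2(n+1)² + (n+1) + 5)] · 10·3/5 → 6 as n → ∞.
Hence the series converges for |x − 8| < 1/(6) = 1/6, so the radius of convergence is 1/6.

R = 1/6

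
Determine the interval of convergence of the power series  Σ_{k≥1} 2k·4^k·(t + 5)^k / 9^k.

Ratio test: |a_{k+1}/a_k| = [2(k+1)/2k] · 4/9 → 4/9 as k → ∞.
Convergence for |t + 5| · 4/9 < 1, i.e. |t + 5| < 9/4. So R = 9/4.
When t = -11/4, the terms have absolute value of order k, which does not tend to 0, so the series diverges by the divergence test.
Check t = -29/4: the terms do not tend to 0, so the series diverges.

(-29/4, -11/4)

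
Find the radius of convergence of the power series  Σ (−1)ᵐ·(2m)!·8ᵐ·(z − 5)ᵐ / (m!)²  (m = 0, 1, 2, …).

The ratio of consecutive coefficients is (2m+1)·(2m+2)/(m+1)² · 8 → 32.
Convergence for |z − 5| · 32 < 1, i.e. |z − 5| < 1/32. So R = 1/32.

R = 1/32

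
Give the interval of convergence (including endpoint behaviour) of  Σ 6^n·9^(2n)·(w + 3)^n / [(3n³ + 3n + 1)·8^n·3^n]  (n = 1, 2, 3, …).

By the ratio test, |a_{n+1}/a_n| = [(3n³ + 3n + 1)/(3(n+1)³ + 3(n+1) + 1)] · 6·81/(8·3) → 81/4.
Convergence for |w + 3| · 81/4 < 1, i.e. |w + 3| < 4/81. So R = 4/81.
When w = -239/81, the terms are on the order of 1/n³, so the series converges absolutely by comparison with the p-series (p = 3 > 1).
Check w = -247/81: absolute convergence follows by limit comparison with Σ 1/n³.

[-247/81, -239/81]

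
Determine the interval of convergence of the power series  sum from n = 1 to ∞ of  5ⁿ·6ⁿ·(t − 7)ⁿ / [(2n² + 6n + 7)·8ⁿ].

The ratio of consecutive coefficients is [(2n² + 6n + 7)/(2(n+1)² + 6(n+1) + 7)] · 5·6/8 → 15/4.
Thus R = 1/(15/4) = 4/15.
At t = 109/15: absolute convergence follows by limit comparison with Σ 1/n².
Endpoint t = 101/15: absolute convergence follows by limit comparison with Σ 1/n².

[101/15, 109/15]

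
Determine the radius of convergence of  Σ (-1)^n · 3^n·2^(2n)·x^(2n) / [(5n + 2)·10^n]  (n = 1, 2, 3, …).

R = √30/6

By the ratio test, |a_{n+1}/a_n| = [(5n + 2)/(5(n+1) + 2)] · 3·4/10 → 6/5.
Since the exponent of x increases by 2 each term, convergence requires |x|² < 5/6, hence R = √30/6.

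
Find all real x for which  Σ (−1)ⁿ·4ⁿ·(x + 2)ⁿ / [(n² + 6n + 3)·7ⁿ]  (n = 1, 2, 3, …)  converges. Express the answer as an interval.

By the ratio test, |a_{n+1}/a_n| = [(n² + 6n + 3)/((n+1)² + 6(n+1) + 3)] · 4/7 → 4/7.
Convergence for |x + 2| · 4/7 < 1, i.e. |x + 2| < 7/4. So R = 7/4.
At x = -1/4: the terms are on the order of 1/n², so the series converges absolutely by comparison with the p-series (p = 2 > 1).
At x = -15/4: the terms are on the order of 1/n², so the series converges absolutely by comparison with the p-series (p = 2 > 1).

[-15/4, -1/4]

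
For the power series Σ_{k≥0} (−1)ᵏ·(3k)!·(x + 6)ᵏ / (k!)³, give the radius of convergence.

The ratio of consecutive coefficients is (3k+1)·(3k+2)·(3k+3)/(k+1)³ → 27.
The series converges when 27 · |x + 6| < 1, giving R = 1/27.

R = 1/27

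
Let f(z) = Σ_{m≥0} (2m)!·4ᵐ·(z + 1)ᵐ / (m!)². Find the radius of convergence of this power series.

R = 1/16

Apply the ratio test: |a_{m+1}| / |a_m| = (2m+1)·(2m+2)/(m+1)² · 4, which tends to 16 as m → ∞.
The series converges when 16 · |z + 1| < 1, giving R = 1/16.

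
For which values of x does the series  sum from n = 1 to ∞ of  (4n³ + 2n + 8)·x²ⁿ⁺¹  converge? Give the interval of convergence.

Ratio test: |a_{n+1}/a_n| = (4(n+1)³ + 2(n+1) + 8)/(4n³ + 2n + 8) → 1 as n → ∞.
Since the exponent of x increases by 2 each term, convergence requires |x|² < 1, hence R = 1.
Endpoint x = 1: the n-th term does not approach 0; divergence by the term test.
When x = -1, the terms do not tend to 0, so the series diverges.

(-1, 1)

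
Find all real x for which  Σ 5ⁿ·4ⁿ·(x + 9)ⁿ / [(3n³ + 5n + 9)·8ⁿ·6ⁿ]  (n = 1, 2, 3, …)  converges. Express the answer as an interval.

[-57/5, -33/5]

The ratio of consecutive coefficients is [(3n³ + 5n + 9)/(3(n+1)³ + 5(n+1) + 9)] · 5·4/(8·6) → 5/12.
Hence the series converges for |x + 9| < 1/(5/12) = 12/5, so the radius of convergence is 12/5.
Check x = -33/5: the series is dominated by a constant times Σ 1/n³, which converges (p = 3 > 1).
At x = -57/5: absolute convergence follows by limit comparison with Σ 1/n³.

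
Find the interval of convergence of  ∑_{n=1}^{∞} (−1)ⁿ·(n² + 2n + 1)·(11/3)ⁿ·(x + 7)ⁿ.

Apply the ratio test: |a_{n+1}| / |a_n| = [((n+1)² + 2(n+1) + 1)/(n² + 2n + 1)] · 11/3, which tends to 11/3 as n → ∞.
The series converges when 11/3 · |x + 7| < 1, giving R = 3/11.
Endpoint x = -74/11: the n-th term does not approach 0; divergence by the term test.
At x = -80/11: the terms have absolute value of order n², which does not tend to 0, so the series diverges by the divergence test.

(-80/11, -74/11)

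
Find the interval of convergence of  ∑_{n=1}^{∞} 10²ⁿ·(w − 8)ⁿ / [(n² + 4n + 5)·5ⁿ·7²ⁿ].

By the ratio test, |a_{n+1}/a_n| = [(n² + 4n + 5)/((n+1)² + 4(n+1) + 5)] · 100/(5·49) → 20/49.
The series converges when 20/49 · |w − 8| < 1, giving R = 49/20.
At w = 209/20: the series is dominated by a constant times Σ 1/n², which converges (p = 2 > 1).
At w = 111/20: the terms are on the order of 1/n², so the series converges absolutely by comparison with the p-series (p = 2 > 1).

[111/20, 209/20]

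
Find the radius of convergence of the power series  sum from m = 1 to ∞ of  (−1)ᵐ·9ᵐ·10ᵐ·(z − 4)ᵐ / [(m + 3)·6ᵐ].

The ratio of consecutive coefficients is [(m + 3)/((m+1) + 3)] · 9·10/6 → 15.
Hence the series converges for |z − 4| < 1/(15) = 1/15, so the radius of convergence is 1/15.

R = 1/15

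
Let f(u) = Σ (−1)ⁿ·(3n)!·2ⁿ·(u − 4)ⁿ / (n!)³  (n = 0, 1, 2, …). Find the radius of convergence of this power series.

By the ratio test, |a_{n+1}/a_n| = (3n+1)·(3n+2)·(3n+3)/(n+1)³ · 2 → 54.
Hence the series converges for |u − 4| < 1/(54) = 1/54, so the radius of convergence is 1/54.

R = 1/54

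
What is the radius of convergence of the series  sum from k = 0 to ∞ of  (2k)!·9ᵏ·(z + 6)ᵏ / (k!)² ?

Apply the ratio test: |a_{k+1}| / |a_k| = (2k+1)·(2k+2)/(k+1)² · 9, which tends to 36 as k → ∞.
Convergence for |z + 6| · 36 < 1, i.e. |z + 6| < 1/36. So R = 1/36.

R = 1/36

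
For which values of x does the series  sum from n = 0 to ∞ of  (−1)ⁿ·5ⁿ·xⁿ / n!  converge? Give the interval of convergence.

(−∞, ∞)

By the ratio test, |a_{n+1}/a_n| = 5 · 1/(n+1) → 0.
The limit is 0, so the series converges for all x; R = ∞.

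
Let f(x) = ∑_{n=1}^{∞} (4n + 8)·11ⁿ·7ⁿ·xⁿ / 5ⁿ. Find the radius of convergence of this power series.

Ratio test: |a_{n+1}/a_n| = [(4(n+1) + 8)/(4n + 8)] · 11·7/5 → 77/5 as n → ∞.
Hence the series converges for |x| < 1/(77/5) = 5/77, so the radius of convergence is 5/77.

R = 5/77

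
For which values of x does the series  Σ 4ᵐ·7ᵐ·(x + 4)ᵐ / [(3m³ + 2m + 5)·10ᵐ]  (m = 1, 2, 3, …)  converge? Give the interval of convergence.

[-61/14, -51/14]

By the ratio test, |a_{m+1}/a_m| = [(3m³ + 2m + 5)/(3(m+1)³ + 2(m+1) + 5)] · 4·7/10 → 14/5.
Convergence for |x + 4| · 14/5 < 1, i.e. |x + 4| < 5/14. So R = 5/14.
At x = -51/14: the terms are on the order of 1/m³, so the series converges absolutely by comparison with the p-series (p = 3 > 1).
When x = -61/14, absolute convergence follows by limit comparison with Σ 1/m³.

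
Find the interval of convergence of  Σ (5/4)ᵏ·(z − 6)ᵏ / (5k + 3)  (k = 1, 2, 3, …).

By the ratio test, |a_{k+1}/a_k| = [(5k + 3)/(5(k+1) + 3)] · 5/4 → 5/4.
Thus R = 1/(5/4) = 4/5.
Check z = 34/5: the terms are asymptotic to a nonzero constant times 1/k, so the series diverges by limit comparison with Σ 1/k.
Endpoint z = 26/5: the terms alternate in sign and decrease monotonically to 0 in absolute value (size ~ c/k), so the alternating series test gives convergence.

[26/5, 34/5)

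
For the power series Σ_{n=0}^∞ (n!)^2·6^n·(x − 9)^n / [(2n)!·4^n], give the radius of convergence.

Apply the ratio test: |a_{n+1}| / |a_n| = (n+1)²/[(2n+1)·(2n+2)] · 6/4, which tends to 3/8 as n → ∞.
Convergence for |x − 9| · 3/8 < 1, i.e. |x − 9| < 8/3. So R = 8/3.

R = 8/3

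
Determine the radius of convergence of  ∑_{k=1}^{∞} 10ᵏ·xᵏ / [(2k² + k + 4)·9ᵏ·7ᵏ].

Ratio test: |a_{k+1}/a_k| = [(2k² + k + 4)/(2(k+1)² + (k+1) + 4)] · 10/(9·7) → 10/63 as k → ∞.
Convergence for |x| · 10/63 < 1, i.e. |x| < 63/10. So R = 63/10.

R = 63/10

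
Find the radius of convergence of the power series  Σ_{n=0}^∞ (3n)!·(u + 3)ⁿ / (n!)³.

Ratio test: |a_{n+1}/a_n| = (3n+1)·(3n+2)·(3n+3)/(n+1)³ → 27 as n → ∞.
Thus R = 1/(27) = 1/27.

R = 1/27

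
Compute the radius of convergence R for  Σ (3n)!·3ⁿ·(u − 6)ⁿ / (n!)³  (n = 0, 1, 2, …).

R = 1/81

The ratio of consecutive coefficients is (3n+1)·(3n+2)·(3n+3)/(n+1)³ · 3 → 81.
Thus R = 1/(81) = 1/81.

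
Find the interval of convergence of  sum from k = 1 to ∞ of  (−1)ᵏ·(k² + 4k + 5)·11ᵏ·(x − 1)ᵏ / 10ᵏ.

The ratio of consecutive coefficients is [((k+1)² + 4(k+1) + 5)/(k² + 4k + 5)] · 11/10 → 11/10.
Hence the series converges for |x − 1| < 1/(11/10) = 10/11, so the radius of convergence is 10/11.
Check x = 21/11: the k-th term does not approach 0; divergence by the term test.
At x = 1/11: the terms do not tend to 0, so the series diverges.

(1/11, 21/11)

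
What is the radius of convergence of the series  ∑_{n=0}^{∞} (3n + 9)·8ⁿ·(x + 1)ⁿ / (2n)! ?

The ratio of consecutive coefficients is (3(n+1) + 9)/(3n + 9) · 8 · 1/[(2n+1)·(2n+2)] → 0.
The limit is 0, so the series converges for all x; R = ∞.

R = ∞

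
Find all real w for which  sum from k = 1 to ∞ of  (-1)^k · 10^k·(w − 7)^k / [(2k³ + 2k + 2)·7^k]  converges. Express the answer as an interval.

Apply the ratio test: |a_{k+1}| / |a_k| = [(2k³ + 2k + 2)/(2(k+1)³ + 2(k+1) + 2)] · 10/7, which tends to 10/7 as k → ∞.
Hence the series converges for |w − 7| < 1/(10/7) = 7/10, so the radius of convergence is 7/10.
Endpoint w = 77/10: absolute convergence follows by limit comparison with Σ 1/k³.
When w = 63/10, absolute convergence follows by limit comparison with Σ 1/k³.

[63/10, 77/10]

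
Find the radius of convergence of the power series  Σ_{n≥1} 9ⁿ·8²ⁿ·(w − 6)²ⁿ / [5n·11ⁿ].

R = √11/24

The ratio of consecutive coefficients is [5n/5(n+1)] · 9·64/11 → 576/11.
Since the exponent of (w − 6) increases by 2 each term, convergence requires |w − 6|² < 11/576, hence R = √11/24.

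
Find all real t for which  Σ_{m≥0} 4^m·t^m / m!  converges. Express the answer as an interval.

(−∞, ∞)

The ratio of consecutive coefficients is 4 · 1/(m+1) → 0.
The limit is 0, so the series converges for all t; R = ∞.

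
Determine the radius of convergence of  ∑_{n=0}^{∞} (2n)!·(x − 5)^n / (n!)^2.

R = 1/4

By the ratio test, |a_{n+1}/a_n| = (2n+1)·(2n+2)/(n+1)² → 4.
Convergence for |x − 5| · 4 < 1, i.e. |x − 5| < 1/4. So R = 1/4.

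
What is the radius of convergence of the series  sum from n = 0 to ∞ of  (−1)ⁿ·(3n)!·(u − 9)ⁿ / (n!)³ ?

Apply the ratio test: |a_{n+1}| / |a_n| = (3n+1)·(3n+2)·(3n+3)/(n+1)³, which tends to 27 as n → ∞.
The series converges when 27 · |u − 9| < 1, giving R = 1/27.

R = 1/27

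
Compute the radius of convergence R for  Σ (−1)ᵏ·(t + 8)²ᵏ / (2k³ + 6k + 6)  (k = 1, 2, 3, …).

Apply the ratio test: |a_{k+1}| / |a_k| = (2k³ + 6k + 6)/(2(k+1)³ + 6(k+1) + 6), which tends to 1 as k → ∞.
Writing y = (t + 8)², the series in y has radius 1, so |t + 8| < √(1) = 1 and R = 1.

R = 1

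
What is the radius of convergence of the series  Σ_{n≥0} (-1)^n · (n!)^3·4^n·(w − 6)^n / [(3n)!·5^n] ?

R = 135/4

Ratio test: |a_{n+1}/a_n| = (n+1)³/[(3n+1)·(3n+2)·(3n+3)] · 4/5 → 4/135 as n → ∞.
Thus R = 1/(4/135) = 135/4.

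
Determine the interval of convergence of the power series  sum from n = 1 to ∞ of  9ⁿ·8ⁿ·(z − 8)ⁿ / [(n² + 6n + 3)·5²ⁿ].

[551/72, 601/72]

Ratio test: |a_{n+1}/a_n| = [(n² + 6n + 3)/((n+1)² + 6(n+1) + 3)] · 9·8/25 → 72/25 as n → ∞.
The series converges when 72/25 · |z − 8| < 1, giving R = 25/72.
At z = 601/72: the terms are on the order of 1/n², so the series converges absolutely by comparison with the p-series (p = 2 > 1).
When z = 551/72, the series is dominated by a constant times Σ 1/n², which converges (p = 2 > 1).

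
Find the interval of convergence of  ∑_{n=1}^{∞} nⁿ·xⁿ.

Root test: |a_n|^(1/n) = n → ∞.
The root grows without bound, so R = 0 (convergence only at x = 0).

{0}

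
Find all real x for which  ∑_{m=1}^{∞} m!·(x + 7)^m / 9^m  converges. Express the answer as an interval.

{-7}

The ratio of consecutive coefficients is (m+1) · 1/9 → ∞.
The terms grow without bound for any (x + 7) ≠ 0, so R = 0 (convergence only at x = -7).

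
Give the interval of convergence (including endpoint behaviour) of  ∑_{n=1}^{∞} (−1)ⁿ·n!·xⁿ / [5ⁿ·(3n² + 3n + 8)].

Ratio test: |a_{n+1}/a_n| = (n+1) · 1/5 · (3n² + 3n + 8)/(3(n+1)² + 3(n+1) + 8) → ∞ as n → ∞.
Since the ratio → ∞, the series diverges for every x ≠ 0, and R = 0.

{0}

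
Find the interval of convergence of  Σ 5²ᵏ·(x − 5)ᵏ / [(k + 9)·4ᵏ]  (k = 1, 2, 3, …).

[121/25, 129/25)

By the ratio test, |a_{k+1}/a_k| = [(k + 9)/((k+1) + 9)] · 25/4 → 25/4.
Convergence for |x − 5| · 25/4 < 1, i.e. |x − 5| < 4/25. So R = 4/25.
Endpoint x = 129/25: the terms are asymptotic to a nonzero constant times 1/k, so the series diverges by limit comparison with Σ 1/k.
At x = 121/25: the terms alternate in sign and decrease monotonically to 0 in absolute value (size ~ c/k), so the alternating series test gives convergence.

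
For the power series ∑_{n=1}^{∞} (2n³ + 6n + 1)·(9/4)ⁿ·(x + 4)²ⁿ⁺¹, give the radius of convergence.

R = 2/3

By the ratio test, |a_{n+1}/a_n| = [(2(n+1)³ + 6(n+1) + 1)/(2n³ + 6n + 1)] · 9/4 → 9/4.
Successive powers of (x + 4) differ by 2, so the series converges when |x + 4|² · 9/4 < 1, i.e. |x + 4| < √(4/9) = 2/3. So R = 2/3.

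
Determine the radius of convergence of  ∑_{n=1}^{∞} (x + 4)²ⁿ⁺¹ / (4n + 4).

The ratio of consecutive coefficients is (4n + 4)/(4(n+1) + 4) → 1.
Since the exponent of (x + 4) increases by 2 each term, convergence requires |x + 4|² < 1, hence R = 1.

R = 1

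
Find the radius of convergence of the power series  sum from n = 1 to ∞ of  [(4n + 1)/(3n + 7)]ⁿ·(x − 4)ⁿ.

R = 3/4

Root test: |a_n|^(1/n) = (4n + 1)/(3n + 7) → 4/3.
The series converges when 4/3 · |x − 4| < 1, giving R = 3/4.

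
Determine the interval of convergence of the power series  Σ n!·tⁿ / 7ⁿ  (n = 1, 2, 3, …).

Apply the ratio test: |a_{n+1}| / |a_n| = (n+1) · 1/7, which tends to ∞ as n → ∞.
The ratio grows without bound, so the series diverges whenever t ≠ 0; it converges only at t = 0. R = 0.

{0}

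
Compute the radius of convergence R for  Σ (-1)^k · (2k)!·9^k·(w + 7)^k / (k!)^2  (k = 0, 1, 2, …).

R = 1/36

Apply the ratio test: |a_{k+1}| / |a_k| = (2k+1)·(2k+2)/(k+1)² · 9, which tends to 36 as k → ∞.
Hence the series converges for |w + 7| < 1/(36) = 1/36, so the radius of convergence is 1/36.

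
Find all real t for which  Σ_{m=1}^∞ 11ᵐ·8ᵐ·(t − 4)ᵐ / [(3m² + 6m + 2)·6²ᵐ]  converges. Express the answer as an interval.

Apply the ratio test: |a_{m+1}| / |a_m| = [(3m² + 6m + 2)/(3(m+1)² + 6(m+1) + 2)] · 11·8/36, which tends to 22/9 as m → ∞.
The series converges when 22/9 · |t − 4| < 1, giving R = 9/22.
Endpoint t = 97/22: the terms are on the order of 1/m², so the series converges absolutely by comparison with the p-series (p = 2 > 1).
Endpoint t = 79/22: the terms are on the order of 1/m², so the series converges absolutely by comparison with the p-series (p = 2 > 1).

[79/22, 97/22]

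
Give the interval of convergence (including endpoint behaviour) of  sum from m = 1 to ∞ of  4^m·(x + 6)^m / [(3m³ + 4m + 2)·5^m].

By the ratio test, |a_{m+1}/a_m| = [(3m³ + 4m + 2)/(3(m+1)³ + 4(m+1) + 2)] · 4/5 → 4/5.
Convergence for |x + 6| · 4/5 < 1, i.e. |x + 6| < 5/4. So R = 5/4.
Check x = -19/4: the series is dominated by a constant times Σ 1/m³, which converges (p = 3 > 1).
At x = -29/4: the series is dominated by a constant times Σ 1/m³, which converges (p = 3 > 1).

[-29/4, -19/4]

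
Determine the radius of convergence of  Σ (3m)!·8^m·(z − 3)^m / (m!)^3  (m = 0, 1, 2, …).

Apply the ratio test: |a_{m+1}| / |a_m| = (3m+1)·(3m+2)·(3m+3)/(m+1)³ · 8, which tends to 216 as m → ∞.
Thus R = 1/(216) = 1/216.

R = 1/216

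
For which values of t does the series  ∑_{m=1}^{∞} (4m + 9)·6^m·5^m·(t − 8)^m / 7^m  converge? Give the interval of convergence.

(233/30, 247/30)

Apply the ratio test: |a_{m+1}| / |a_m| = [(4(m+1) + 9)/(4m + 9)] · 6·5/7, which tends to 30/7 as m → ∞.
Convergence for |t − 8| · 30/7 < 1, i.e. |t − 8| < 7/30. So R = 7/30.
Check t = 247/30: the m-th term does not approach 0; divergence by the term test.
When t = 233/30, the m-th term does not approach 0; divergence by the term test.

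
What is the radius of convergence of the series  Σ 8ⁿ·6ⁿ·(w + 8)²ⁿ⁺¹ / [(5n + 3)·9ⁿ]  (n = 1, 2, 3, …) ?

The ratio of consecutive coefficients is [(5n + 3)/(5(n+1) + 3)] · 8·6/9 → 16/3.
Writing y = (w + 8)², the series in y has radius 3/16, so |w + 8| < √(3/16) and R = √3/4.

R = √3/4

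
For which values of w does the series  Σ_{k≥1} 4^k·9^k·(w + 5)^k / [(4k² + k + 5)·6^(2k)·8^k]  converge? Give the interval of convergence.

The ratio of consecutive coefficients is [(4k² + k + 5)/(4(k+1)² + (k+1) + 5)] · 4·9/(36·8) → 1/8.
The series converges when 1/8 · |w + 5| < 1, giving R = 8.
When w = 3, the terms are on the order of 1/k², so the series converges absolutely by comparison with the p-series (p = 2 > 1).
Endpoint w = -13: the series is dominated by a constant times Σ 1/k², which converges (p = 2 > 1).

[-13, 3]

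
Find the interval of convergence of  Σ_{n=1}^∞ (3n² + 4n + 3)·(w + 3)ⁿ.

The ratio of consecutive coefficients is (3(n+1)² + 4(n+1) + 3)/(3n² + 4n + 3) → 1.
Convergence for |w + 3| < 1, so R = 1.
At w = -2: the n-th term does not approach 0; divergence by the term test.
Check w = -4: the n-th term does not approach 0; divergence by the term test.

(-4, -2)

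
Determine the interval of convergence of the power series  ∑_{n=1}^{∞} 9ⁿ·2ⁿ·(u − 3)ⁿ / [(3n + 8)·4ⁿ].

[25/9, 29/9)

By the ratio test, |a_{n+1}/a_n| = [(3n + 8)/(3(n+1) + 8)] · 9·2/4 → 9/2.
The series converges when 9/2 · |u − 3| < 1, giving R = 2/9.
At u = 29/9: the terms behave like c/n; limit comparison with the harmonic series gives divergence.
At u = 25/9: the terms alternate in sign and decrease monotonically to 0 in absolute value (size ~ c/n), so the alternating series test gives convergence.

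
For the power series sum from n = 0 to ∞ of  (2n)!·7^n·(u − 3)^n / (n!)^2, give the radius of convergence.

R = 1/28

Ratio test: |a_{n+1}/a_n| = (2n+1)·(2n+2)/(n+1)² · 7 → 28 as n → ∞.
The series converges when 28 · |u − 3| < 1, giving R = 1/28.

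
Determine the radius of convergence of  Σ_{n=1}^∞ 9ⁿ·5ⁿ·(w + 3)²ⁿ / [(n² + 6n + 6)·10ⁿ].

By the ratio test, |a_{n+1}/a_n| = [(n² + 6n + 6)/((n+1)² + 6(n+1) + 6)] · 9·5/10 → 9/2.
Successive powers of (w + 3) differ by 2, so the series converges when |w + 3|² · 9/2 < 1, i.e. |w + 3| < √(2/9). So R = √2/3.

R = √2/3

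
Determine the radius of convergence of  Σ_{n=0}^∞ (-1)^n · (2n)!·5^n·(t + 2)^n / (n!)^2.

R = 1/20

By the ratio test, |a_{n+1}/a_n| = (2n+1)·(2n+2)/(n+1)² · 5 → 20.
The series converges when 20 · |t + 2| < 1, giving R = 1/20.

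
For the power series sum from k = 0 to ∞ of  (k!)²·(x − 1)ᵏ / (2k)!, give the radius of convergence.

The ratio of consecutive coefficients is (k+1)²/[(2k+1)·(2k+2)] → 1/4.
The series converges when 1/4 · |x − 1| < 1, giving R = 4.

R = 4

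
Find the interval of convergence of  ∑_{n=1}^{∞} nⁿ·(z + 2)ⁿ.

{-2}

Applying the root test, |a_n|^(1/n) = n → ∞.
The root grows without bound, so R = 0 (convergence only at z = -2).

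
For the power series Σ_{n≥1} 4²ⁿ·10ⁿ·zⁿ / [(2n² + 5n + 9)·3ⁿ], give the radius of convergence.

R = 3/160

Apply the ratio test: |a_{n+1}| / |a_n| = [(2n² + 5n + 9)/(2(n+1)² + 5(n+1) + 9)] · 16·10/3, which tends to 160/3 as n → ∞.
The series converges when 160/3 · |z| < 1, giving R = 3/160.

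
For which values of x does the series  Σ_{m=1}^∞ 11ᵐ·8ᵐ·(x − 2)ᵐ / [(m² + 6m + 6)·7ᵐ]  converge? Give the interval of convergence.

[169/88, 183/88]

By the ratio test, |a_{m+1}/a_m| = [(m² + 6m + 6)/((m+1)² + 6(m+1) + 6)] · 11·8/7 → 88/7.
The series converges when 88/7 · |x − 2| < 1, giving R = 7/88.
Check x = 183/88: absolute convergence follows by limit comparison with Σ 1/m².
Endpoint x = 169/88: absolute convergence follows by limit comparison with Σ 1/m².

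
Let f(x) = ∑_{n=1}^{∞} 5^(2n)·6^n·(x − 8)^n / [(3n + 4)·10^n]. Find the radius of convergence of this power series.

By the ratio test, |a_{n+1}/a_n| = [(3n + 4)/(3(n+1) + 4)] · 25·6/10 → 15.
Thus R = 1/(15) = 1/15.

R = 1/15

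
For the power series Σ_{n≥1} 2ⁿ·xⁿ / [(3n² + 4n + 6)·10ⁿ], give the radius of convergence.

R = 5

The ratio of consecutive coefficients is [(3n² + 4n + 6)/(3(n+1)² + 4(n+1) + 6)] · 2/10 → 1/5.
Hence the series converges for |x| < 1/(1/5) = 5, so the radius of convergence is 5.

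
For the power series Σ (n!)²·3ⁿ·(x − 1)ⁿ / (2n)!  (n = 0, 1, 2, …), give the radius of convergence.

R = 4/3

Ratio test: |a_{n+1}/a_n| = (n+1)²/[(2n+1)·(2n+2)] · 3 → 3/4 as n → ∞.
Hence the series converges for |x − 1| < 1/(3/4) = 4/3, so the radius of convergence is 4/3.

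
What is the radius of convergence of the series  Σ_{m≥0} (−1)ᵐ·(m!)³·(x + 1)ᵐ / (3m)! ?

Ratio test: |a_{m+1}/a_m| = (m+1)³/[(3m+1)·(3m+2)·(3m+3)] → 1/27 as m → ∞.
Thus R = 1/(1/27) = 27.

R = 27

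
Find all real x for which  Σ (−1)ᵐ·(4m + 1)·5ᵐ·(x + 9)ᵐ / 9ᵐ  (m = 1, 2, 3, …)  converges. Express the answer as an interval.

Apply the ratio test: |a_{m+1}| / |a_m| = [(4(m+1) + 1)/(4m + 1)] · 5/9, which tends to 5/9 as m → ∞.
Thus R = 1/(5/9) = 9/5.
At x = -36/5: the terms have absolute value of order m, which does not tend to 0, so the series diverges by the divergence test.
Endpoint x = -54/5: the terms have absolute value of order m, which does not tend to 0, so the series diverges by the divergence test.

(-54/5, -36/5)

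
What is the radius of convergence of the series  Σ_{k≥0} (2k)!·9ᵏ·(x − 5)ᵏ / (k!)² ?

R = 1/36

Ratio test: |a_{k+1}/a_k| = (2k+1)·(2k+2)/(k+1)² · 9 → 36 as k → ∞.
Thus R = 1/(36) = 1/36.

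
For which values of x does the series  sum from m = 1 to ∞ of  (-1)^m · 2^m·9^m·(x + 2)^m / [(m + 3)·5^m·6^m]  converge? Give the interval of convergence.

Ratio test: |a_{m+1}/a_m| = [(m + 3)/((m+1) + 3)] · 2·9/(5·6) → 3/5 as m → ∞.
Hence the series converges for |x + 2| < 1/(3/5) = 5/3, so the radius of convergence is 5/3.
Check x = -1/3: the terms alternate in sign and decrease monotonically to 0 in absolute value (size ~ c/m), so the alternating series test gives convergence.
Endpoint x = -11/3: the terms are asymptotic to a nonzero constant times 1/m, so the series diverges by limit comparison with Σ 1/m.

(-11/3, -1/3]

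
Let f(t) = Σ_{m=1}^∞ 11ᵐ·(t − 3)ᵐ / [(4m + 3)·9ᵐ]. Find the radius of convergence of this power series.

R = 9/11

Apply the ratio test: |a_{m+1}| / |a_m| = [(4m + 3)/(4(m+1) + 3)] · 11/9, which tends to 11/9 as m → ∞.
Hence the series converges for |t − 3| < 1/(11/9) = 9/11, so the radius of convergence is 9/11.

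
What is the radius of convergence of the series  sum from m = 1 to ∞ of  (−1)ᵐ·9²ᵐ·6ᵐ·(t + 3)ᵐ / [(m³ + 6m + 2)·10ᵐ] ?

The ratio of consecutive coefficients is [(m³ + 6m + 2)/((m+1)³ + 6(m+1) + 2)] · 81·6/10 → 243/5.
Hence the series converges for |t + 3| < 1/(243/5) = 5/243, so the radius of convergence is 5/243.

R = 5/243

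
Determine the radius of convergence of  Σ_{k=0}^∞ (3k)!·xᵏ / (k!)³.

R = 1/27

The ratio of consecutive coefficients is (3k+1)·(3k+2)·(3k+3)/(k+1)³ → 27.
Convergence for |x| · 27 < 1, i.e. |x| < 1/27. So R = 1/27.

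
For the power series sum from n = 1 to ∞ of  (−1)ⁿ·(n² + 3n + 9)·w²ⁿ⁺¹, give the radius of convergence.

R = 1

By the ratio test, |a_{n+1}/a_n| = ((n+1)² + 3(n+1) + 9)/(n² + 3n + 9) → 1.
Writing y = w², the series in y has radius 1, so |w| < √(1) = 1 and R = 1.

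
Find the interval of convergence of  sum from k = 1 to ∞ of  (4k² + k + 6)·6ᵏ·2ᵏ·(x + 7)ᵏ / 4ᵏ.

(-22/3, -20/3)

By the ratio test, |a_{k+1}/a_k| = [(4(k+1)² + (k+1) + 6)/(4k² + k + 6)] · 6·2/4 → 3.
Thus R = 1/(3) = 1/3.
Endpoint x = -20/3: the k-th term does not approach 0; divergence by the term test.
When x = -22/3, the terms have absolute value of order k², which does not tend to 0, so the series diverges by the divergence test.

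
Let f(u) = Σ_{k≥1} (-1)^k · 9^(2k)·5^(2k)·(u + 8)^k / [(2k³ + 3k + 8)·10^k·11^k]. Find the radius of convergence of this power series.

R = 22/405

The ratio of consecutive coefficients is [(2k³ + 3k + 8)/(2(k+1)³ + 3(k+1) + 8)] · 81·25/(10·11) → 405/22.
Hence the series converges for |u + 8| < 1/(405/22) = 22/405, so the radius of convergence is 22/405.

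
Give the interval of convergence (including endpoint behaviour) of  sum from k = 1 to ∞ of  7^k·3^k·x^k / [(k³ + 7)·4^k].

By the ratio test, |a_{k+1}/a_k| = [(k³ + 7)/((k+1)³ + 7)] · 7·3/4 → 21/4.
The series converges when 21/4 · |x| < 1, giving R = 4/21.
Endpoint x = 4/21: absolute convergence follows by limit comparison with Σ 1/k³.
Endpoint x = -4/21: the series is dominated by a constant times Σ 1/k³, which converges (p = 3 > 1).

[-4/21, 4/21]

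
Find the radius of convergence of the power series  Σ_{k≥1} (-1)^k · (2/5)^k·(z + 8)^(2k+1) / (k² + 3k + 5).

By the ratio test, |a_{k+1}/a_k| = [(k² + 3k + 5)/((k+1)² + 3(k+1) + 5)] · 2/5 → 2/5.
Successive powers of (z + 8) differ by 2, so the series converges when |z + 8|² · 2/5 < 1, i.e. |z + 8| < √(5/2). So R = √10/2.

R = √10/2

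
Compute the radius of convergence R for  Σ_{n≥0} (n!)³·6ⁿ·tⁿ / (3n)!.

Apply the ratio test: |a_{n+1}| / |a_n| = (n+1)³/[(3n+1)·(3n+2)·(3n+3)] · 6, which tends to 2/9 as n → ∞.
Thus R = 1/(2/9) = 9/2.

R = 9/2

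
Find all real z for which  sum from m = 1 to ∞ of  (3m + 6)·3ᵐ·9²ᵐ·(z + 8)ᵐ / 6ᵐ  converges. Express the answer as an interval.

By the ratio test, |a_{m+1}/a_m| = [(3(m+1) + 6)/(3m + 6)] · 3·81/6 → 81/2.
The series converges when 81/2 · |z + 8| < 1, giving R = 2/81.
At z = -646/81: the terms do not tend to 0, so the series diverges.
At z = -650/81: the m-th term does not approach 0; divergence by the term test.

(-650/81, -646/81)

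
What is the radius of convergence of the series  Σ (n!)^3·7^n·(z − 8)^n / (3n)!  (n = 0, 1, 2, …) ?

R = 27/7

By the ratio test, |a_{n+1}/a_n| = (n+1)³/[(3n+1)·(3n+2)·(3n+3)] · 7 → 7/27.
The series converges when 7/27 · |z − 8| < 1, giving R = 27/7.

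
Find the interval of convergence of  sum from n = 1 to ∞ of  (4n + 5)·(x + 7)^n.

Ratio test: |a_{n+1}/a_n| = (4(n+1) + 5)/(4n + 5) → 1 as n → ∞.
Hence R = 1.
At x = -6: the terms have absolute value of order n, which does not tend to 0, so the series diverges by the divergence test.
At x = -8: the terms do not tend to 0, so the series diverges.

(-8, -6)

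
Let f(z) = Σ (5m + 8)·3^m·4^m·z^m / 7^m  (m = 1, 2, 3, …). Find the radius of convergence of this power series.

Ratio test: |a_{m+1}/a_m| = [(5(m+1) + 8)/(5m + 8)] · 3·4/7 → 12/7 as m → ∞.
Thus R = 1/(12/7) = 7/12.

R = 7/12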